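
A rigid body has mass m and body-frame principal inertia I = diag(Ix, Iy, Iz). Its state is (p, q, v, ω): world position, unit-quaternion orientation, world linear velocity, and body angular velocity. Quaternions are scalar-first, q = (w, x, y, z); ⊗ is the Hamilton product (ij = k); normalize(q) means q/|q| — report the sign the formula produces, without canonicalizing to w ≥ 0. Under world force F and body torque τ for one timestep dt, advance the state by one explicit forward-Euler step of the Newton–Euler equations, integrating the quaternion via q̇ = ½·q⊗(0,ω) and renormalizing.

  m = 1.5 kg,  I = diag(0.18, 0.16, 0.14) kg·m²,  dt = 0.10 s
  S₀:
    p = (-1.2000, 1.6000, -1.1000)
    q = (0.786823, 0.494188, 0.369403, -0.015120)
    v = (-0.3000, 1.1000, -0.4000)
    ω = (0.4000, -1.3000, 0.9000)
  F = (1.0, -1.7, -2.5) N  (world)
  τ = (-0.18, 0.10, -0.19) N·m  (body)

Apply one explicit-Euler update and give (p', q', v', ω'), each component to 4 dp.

p' = (-1.2300, 1.7100, -1.1400)
q' = (0.7990, 0.5238, 0.2947, -0.0192)
v' = (-0.2333, 0.9867, -0.5667)
ω' = (0.2870, -1.2465, 0.7569)

new position p' = (-1.2300, 1.7100, -1.1400)
v' = v + a·dt = (-0.2333, 0.9867, -0.5667)
precession coupling ω×(Iω) = (0.0234, 0.0144, 0.0104)
α = I⁻¹(τ − ω×Iω) = (-1.1300, 0.5350, -1.4314)
ω + α·dt = (0.2870, -1.2465, 0.7569)
Hamilton product q⊗(0,ω) = (0.2961567, 0.6275359, -1.4736871, -0.0820649)
q' = normalize(q + ½dt·q⊗(0,ω)) = (0.7990, 0.5238, 0.2947, -0.0192)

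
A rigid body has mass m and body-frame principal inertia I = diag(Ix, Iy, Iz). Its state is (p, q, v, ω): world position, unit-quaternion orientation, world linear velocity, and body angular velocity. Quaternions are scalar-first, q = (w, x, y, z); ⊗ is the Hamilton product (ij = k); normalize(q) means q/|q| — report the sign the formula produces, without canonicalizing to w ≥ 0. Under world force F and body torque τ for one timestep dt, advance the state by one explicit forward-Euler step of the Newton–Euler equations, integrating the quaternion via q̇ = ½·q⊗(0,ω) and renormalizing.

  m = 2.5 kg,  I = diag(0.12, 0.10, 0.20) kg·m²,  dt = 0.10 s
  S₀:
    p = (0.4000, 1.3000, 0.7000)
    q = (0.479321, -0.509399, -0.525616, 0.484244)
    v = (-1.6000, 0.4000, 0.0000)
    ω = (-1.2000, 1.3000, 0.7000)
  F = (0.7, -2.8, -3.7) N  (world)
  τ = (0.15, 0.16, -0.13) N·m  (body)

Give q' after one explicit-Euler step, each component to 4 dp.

q⊗(0,ω) = (-0.2669488, -1.5726336, 0.3986038, -0.9574332)
q' = normalize(q + ½dt·q⊗(0,ω)) = (0.4639, -0.5854, -0.5034, 0.4344)

q' = (0.4639, -0.5854, -0.5034, 0.4344)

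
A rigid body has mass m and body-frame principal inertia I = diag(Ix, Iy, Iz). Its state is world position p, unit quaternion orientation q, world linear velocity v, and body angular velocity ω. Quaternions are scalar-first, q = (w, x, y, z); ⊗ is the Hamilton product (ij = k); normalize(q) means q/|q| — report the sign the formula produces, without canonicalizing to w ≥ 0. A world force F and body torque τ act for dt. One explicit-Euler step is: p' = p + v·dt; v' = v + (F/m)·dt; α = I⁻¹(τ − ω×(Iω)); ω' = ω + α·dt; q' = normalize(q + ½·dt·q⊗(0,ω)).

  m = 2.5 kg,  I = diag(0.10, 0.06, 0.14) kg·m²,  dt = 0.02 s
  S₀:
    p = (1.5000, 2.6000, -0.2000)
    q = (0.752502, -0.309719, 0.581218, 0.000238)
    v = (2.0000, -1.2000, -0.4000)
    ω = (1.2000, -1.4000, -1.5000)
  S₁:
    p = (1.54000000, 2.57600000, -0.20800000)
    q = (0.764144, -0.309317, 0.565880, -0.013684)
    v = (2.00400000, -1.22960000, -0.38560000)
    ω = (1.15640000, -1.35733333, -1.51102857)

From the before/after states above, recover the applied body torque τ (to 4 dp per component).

τ = (-0.0500, 0.2000, -0.0100)

Δω = ω₁−ω₀ = (-0.04360000, 0.04266667, -0.01102857)
I·α + gyro = (-0.0500, 0.2000, -0.0100)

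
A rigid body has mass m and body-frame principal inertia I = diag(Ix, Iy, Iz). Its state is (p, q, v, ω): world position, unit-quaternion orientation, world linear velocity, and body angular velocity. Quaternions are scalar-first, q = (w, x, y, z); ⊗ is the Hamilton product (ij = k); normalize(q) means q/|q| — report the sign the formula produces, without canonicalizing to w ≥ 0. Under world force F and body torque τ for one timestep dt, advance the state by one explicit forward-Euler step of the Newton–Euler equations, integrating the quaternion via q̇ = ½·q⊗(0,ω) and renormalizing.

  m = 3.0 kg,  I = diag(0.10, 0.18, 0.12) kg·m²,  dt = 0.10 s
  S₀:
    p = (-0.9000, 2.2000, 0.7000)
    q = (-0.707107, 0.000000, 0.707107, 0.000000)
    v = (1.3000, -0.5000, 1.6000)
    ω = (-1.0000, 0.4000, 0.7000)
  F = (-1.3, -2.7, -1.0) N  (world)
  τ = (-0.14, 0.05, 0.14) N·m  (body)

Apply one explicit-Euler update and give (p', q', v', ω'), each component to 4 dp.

p + v·dt = (-0.7700, 2.1500, 0.8600)
new velocity v' = (1.2567, -0.5900, 1.5667)
angular accel α = (-1.2320, 0.2000, 1.4333)
ω + α·dt = (-1.1232, 0.4200, 0.8433)
Hamilton product q⊗(0,ω) = (-0.2828428, 1.2020819, -0.2828428, 0.2121321)
updated quaternion q' = (-0.7198, 0.0600, 0.6915, 0.0106)

p' = (-0.7700, 2.1500, 0.8600)
q' = (-0.7198, 0.0600, 0.6915, 0.0106)
v' = (1.2567, -0.5900, 1.5667)
ω' = (-1.1232, 0.4200, 0.8433)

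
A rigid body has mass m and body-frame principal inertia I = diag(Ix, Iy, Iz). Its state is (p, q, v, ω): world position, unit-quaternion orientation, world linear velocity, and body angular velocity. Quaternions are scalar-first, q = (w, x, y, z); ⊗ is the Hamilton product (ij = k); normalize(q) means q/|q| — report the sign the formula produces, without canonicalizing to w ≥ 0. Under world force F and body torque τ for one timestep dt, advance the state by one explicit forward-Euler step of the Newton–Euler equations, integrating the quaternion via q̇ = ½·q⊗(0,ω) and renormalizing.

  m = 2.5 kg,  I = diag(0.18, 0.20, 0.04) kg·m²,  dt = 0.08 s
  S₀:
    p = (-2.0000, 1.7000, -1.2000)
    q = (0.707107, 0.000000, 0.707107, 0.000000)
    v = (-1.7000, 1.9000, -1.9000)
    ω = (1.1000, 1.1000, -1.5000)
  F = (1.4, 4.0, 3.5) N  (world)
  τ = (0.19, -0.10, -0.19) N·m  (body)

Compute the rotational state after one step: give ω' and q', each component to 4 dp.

α = I⁻¹(τ − ω×Iω) = (-0.4111, 0.6550, -5.3550)
ω' = ω + α·dt = (1.0671, 1.1524, -1.9284)
Hamilton product q⊗(0,ω) = (-0.7778177, -0.2828428, 0.7778177, -1.8384782)
q' = normalize(q + ½dt·q⊗(0,ω)) = (0.6735, -0.0113, 0.7355, -0.0733)

ω' = (1.0671, 1.1524, -1.9284)
q' = (0.6735, -0.0113, 0.7355, -0.0733)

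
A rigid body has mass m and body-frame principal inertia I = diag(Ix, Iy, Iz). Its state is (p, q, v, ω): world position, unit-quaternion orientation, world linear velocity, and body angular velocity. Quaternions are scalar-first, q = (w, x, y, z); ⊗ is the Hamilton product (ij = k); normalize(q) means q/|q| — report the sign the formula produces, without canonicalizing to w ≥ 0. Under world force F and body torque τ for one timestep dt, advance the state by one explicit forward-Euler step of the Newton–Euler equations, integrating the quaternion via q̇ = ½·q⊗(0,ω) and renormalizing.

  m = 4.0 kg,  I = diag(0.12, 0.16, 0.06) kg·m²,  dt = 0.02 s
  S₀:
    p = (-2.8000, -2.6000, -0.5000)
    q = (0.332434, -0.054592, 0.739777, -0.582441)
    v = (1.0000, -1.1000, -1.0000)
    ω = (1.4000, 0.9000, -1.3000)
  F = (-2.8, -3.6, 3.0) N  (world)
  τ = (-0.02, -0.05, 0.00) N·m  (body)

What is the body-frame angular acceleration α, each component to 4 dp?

ω×(Iω) gyroscopic = (0.1170, -0.1092, 0.0504)
angular accel α = (-1.1417, 0.3700, -0.8400)

α = (-1.1417, 0.3700, -0.8400)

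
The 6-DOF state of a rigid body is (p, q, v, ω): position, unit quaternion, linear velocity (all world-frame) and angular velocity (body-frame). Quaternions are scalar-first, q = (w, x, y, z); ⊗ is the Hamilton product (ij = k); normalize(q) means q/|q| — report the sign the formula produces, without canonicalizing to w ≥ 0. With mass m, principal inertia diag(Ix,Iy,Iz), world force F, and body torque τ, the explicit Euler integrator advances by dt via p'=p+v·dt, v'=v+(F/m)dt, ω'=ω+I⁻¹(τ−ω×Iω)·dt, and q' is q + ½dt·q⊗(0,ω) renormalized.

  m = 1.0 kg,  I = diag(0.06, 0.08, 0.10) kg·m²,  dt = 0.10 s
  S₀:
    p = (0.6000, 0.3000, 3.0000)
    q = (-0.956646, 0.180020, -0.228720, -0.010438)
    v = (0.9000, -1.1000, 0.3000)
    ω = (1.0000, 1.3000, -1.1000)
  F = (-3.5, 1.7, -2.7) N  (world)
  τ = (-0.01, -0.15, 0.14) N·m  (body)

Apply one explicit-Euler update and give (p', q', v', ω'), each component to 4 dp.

p' = (0.6900, 0.1900, 3.0300)
q' = (-0.9467, 0.1447, -0.2802, 0.0650)
v' = (0.5500, -0.9300, 0.0300)
ω' = (1.0310, 1.0575, -0.9860)

angular accel α = (0.3100, -2.4250, 1.1400)
ω + α·dt = (1.0310, 1.0575, -0.9860)
2q̇ = q⊗(0,ω) = (0.1058342, -0.6914846, -1.0560558, 1.5150566)
q' = normalize(q + ½dt·q⊗(0,ω)) = (-0.9467, 0.1447, -0.2802, 0.0650)
p + v·dt = (0.6900, 0.1900, 3.0300)
v' = v + a·dt = (0.5500, -0.9300, 0.0300)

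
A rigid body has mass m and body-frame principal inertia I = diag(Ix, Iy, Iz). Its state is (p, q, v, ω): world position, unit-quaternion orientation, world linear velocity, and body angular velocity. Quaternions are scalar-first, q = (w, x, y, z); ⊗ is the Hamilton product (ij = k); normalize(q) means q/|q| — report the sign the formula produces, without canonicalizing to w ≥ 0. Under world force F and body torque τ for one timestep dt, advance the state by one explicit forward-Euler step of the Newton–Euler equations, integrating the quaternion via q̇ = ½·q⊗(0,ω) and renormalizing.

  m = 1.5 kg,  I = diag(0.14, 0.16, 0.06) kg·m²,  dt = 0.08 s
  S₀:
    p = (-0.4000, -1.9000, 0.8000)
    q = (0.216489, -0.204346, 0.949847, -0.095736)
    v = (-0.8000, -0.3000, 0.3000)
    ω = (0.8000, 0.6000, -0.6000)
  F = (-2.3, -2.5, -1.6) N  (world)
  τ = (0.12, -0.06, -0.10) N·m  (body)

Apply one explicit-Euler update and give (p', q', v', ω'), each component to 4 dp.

a = (-1.5333, -1.6667, -1.0667)
new position p' = (-0.4640, -1.9240, 0.8240)
new velocity v' = (-0.9227, -0.4333, 0.2147)
angular accel α = (0.6000, -0.1350, -1.8267)
ω' = ω + α·dt = (0.8480, 0.5892, -0.7461)
2q̇ = q⊗(0,ω) = (-0.4638730, -0.3392754, -0.0693030, -1.0123786)
q' = normalize(q + ½dt·q⊗(0,ω)) = (0.1977, -0.2177, 0.9460, -0.1361)

p' = (-0.4640, -1.9240, 0.8240)
q' = (0.1977, -0.2177, 0.9460, -0.1361)
v' = (-0.9227, -0.4333, 0.2147)
ω' = (0.8480, 0.5892, -0.7461)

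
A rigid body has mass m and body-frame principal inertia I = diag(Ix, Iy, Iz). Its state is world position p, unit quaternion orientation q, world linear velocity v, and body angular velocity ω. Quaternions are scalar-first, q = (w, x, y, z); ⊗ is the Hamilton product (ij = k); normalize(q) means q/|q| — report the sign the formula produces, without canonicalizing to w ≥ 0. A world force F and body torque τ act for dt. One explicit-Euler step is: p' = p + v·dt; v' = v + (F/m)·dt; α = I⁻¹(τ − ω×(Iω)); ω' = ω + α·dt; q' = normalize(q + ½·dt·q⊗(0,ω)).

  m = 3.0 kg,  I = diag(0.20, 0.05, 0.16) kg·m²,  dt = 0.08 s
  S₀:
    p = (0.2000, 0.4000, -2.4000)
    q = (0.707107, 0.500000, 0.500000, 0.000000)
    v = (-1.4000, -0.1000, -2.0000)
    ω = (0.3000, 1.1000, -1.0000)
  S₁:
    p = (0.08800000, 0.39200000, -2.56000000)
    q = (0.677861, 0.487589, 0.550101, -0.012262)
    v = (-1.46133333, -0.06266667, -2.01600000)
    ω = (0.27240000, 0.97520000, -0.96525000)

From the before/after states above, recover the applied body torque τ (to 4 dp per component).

τ = (-0.1900, -0.0900, 0.0200)

ω₁ − ω₀ = (-0.02760000, -0.12480000, 0.03475000)
gyro term ω₀×Iω₀ = (-0.1210, -0.0120, -0.0495)
τ = I·(Δω/dt) + ω₀×(Iω₀) = (-0.1900, -0.0900, 0.0200)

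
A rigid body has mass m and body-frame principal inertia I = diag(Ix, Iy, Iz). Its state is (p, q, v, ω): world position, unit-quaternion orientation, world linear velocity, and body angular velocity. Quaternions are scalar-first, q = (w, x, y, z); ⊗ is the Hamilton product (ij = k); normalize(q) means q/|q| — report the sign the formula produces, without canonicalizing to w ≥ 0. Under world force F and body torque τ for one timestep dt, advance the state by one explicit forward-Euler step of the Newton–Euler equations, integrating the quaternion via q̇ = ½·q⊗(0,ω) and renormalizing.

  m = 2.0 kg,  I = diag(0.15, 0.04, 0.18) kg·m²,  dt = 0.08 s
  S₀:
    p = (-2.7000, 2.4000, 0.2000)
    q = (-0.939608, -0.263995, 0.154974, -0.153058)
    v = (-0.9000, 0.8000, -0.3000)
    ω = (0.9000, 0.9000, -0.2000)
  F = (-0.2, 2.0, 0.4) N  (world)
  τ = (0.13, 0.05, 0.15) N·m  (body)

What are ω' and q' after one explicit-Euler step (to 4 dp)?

ω' = (0.9828, 0.9892, -0.0937)
q' = (-0.9357, -0.2932, 0.1134, -0.1604)

gyro term ω×Iω = (-0.0252, 0.0054, -0.0891)
angular accel α = (1.0347, 1.1150, 1.3283)
ω + α·dt = (0.9828, 0.9892, -0.0937)
2q̇ = q⊗(0,ω) = (0.0675073, -0.7388898, -1.0361984, -0.1891505)
q' = normalize(q + ½dt·q⊗(0,ω)) = (-0.9357, -0.2932, 0.1134, -0.1604)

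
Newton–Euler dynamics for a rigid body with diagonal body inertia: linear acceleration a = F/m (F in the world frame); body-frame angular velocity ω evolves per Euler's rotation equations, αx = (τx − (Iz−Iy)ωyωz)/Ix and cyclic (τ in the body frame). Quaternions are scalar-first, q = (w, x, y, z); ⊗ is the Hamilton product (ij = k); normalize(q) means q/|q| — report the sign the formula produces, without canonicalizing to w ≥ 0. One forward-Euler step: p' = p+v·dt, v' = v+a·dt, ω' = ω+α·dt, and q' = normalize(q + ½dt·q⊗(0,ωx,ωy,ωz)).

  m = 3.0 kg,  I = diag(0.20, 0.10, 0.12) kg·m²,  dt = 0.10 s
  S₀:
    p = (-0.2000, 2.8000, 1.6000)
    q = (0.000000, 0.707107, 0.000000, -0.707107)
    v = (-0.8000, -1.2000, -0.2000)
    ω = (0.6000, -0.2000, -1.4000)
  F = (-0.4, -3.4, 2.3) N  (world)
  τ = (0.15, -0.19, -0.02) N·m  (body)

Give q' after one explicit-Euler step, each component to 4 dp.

Hamilton product q⊗(0,ω) = (-1.4142140, -0.1414214, 0.5656856, -0.1414214)
q + ½dt·q⊗(0,ω), renormalized = (-0.0705, 0.6980, 0.0282, -0.7121)

q' = (-0.0705, 0.6980, 0.0282, -0.7121)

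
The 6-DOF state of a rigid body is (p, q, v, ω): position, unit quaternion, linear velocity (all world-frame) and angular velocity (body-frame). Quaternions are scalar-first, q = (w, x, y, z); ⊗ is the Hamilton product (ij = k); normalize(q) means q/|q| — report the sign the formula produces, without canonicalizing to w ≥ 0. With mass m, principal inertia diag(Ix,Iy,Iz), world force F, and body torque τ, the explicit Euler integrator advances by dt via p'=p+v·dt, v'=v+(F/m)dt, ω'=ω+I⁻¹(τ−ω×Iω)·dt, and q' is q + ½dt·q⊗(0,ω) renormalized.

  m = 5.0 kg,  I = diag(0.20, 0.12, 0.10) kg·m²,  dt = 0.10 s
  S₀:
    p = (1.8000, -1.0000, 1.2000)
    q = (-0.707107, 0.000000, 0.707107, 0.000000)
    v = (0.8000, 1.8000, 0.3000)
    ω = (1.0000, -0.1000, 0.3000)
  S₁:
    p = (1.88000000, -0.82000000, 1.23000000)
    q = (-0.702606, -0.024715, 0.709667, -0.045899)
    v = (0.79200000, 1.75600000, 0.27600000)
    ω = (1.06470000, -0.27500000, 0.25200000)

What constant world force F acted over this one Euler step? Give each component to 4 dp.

Δv = v₁−v₀ = (-0.00800000, -0.04400000, -0.02400000)
applied force F = (-0.4000, -2.2000, -1.2000)

F = (-0.4000, -2.2000, -1.2000)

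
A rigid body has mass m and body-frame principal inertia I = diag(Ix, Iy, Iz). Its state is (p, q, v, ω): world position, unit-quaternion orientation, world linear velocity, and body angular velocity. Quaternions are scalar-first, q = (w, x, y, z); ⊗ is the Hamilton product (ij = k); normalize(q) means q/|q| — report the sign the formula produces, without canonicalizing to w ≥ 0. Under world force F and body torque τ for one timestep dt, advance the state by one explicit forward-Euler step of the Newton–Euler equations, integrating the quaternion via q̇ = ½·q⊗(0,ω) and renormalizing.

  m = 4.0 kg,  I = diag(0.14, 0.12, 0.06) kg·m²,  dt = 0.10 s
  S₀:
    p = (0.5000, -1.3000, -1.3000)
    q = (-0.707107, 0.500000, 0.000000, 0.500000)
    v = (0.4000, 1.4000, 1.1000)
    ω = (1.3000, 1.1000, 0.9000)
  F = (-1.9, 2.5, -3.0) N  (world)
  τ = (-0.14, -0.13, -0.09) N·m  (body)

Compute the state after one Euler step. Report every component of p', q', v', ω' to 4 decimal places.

linear accel F/m = (-0.4750, 0.6250, -0.7500)
new position p' = (0.5400, -1.1600, -1.1900)
v + (F/m)dt = (0.3525, 1.4625, 1.0250)
(τ − ω×Iω)/I = (-0.5757, -1.8633, -1.0233)
new body rate ω' = (1.2424, 0.9137, 0.7977)
Hamilton product q⊗(0,ω) = (-1.1000000, -1.4692391, -0.5778177, -0.0863963)
q' = normalize(q + ½dt·q⊗(0,ω)) = (-0.7586, 0.4246, -0.0288, 0.4934)

p' = (0.5400, -1.1600, -1.1900)
q' = (-0.7586, 0.4246, -0.0288, 0.4934)
v' = (0.3525, 1.4625, 1.0250)
ω' = (1.2424, 0.9137, 0.7977)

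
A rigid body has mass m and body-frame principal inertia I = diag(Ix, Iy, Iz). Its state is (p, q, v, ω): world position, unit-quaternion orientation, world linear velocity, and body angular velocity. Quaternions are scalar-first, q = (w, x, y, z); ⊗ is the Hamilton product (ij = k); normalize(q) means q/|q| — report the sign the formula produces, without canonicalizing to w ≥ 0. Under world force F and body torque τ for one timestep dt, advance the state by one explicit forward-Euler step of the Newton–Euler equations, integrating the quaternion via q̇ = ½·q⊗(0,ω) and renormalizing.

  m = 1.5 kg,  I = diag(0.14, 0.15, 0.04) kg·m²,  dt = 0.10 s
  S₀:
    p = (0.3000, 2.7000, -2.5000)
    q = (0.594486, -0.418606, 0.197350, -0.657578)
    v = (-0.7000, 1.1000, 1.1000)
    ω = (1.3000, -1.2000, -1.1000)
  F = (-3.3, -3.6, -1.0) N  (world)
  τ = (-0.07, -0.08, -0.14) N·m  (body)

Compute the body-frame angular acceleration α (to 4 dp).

α = (0.5371, 0.4200, -3.1100)

precession coupling ω×(Iω) = (-0.1452, -0.1430, -0.0156)
angular accel α = (0.5371, 0.4200, -3.1100)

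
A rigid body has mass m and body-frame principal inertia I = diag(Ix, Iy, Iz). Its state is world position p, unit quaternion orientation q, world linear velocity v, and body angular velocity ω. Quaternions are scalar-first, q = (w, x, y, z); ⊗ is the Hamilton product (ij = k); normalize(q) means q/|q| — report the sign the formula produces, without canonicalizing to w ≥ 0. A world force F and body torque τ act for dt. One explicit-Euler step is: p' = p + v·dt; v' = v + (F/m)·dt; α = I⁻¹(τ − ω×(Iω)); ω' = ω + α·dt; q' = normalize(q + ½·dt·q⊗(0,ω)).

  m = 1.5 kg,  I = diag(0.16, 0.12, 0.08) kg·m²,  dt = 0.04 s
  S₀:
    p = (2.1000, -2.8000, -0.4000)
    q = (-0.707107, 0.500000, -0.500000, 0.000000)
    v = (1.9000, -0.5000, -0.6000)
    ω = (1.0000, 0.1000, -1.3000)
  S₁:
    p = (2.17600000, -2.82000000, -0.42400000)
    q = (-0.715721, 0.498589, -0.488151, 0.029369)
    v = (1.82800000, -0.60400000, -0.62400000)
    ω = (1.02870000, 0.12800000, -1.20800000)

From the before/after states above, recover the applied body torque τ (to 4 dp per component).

Δω = ω₁−ω₀ = (0.02870000, 0.02800000, 0.09200000)
τ = I·(Δω/dt) + ω₀×(Iω₀) = (0.1200, -0.0200, 0.1800)

τ = (0.1200, -0.0200, 0.1800)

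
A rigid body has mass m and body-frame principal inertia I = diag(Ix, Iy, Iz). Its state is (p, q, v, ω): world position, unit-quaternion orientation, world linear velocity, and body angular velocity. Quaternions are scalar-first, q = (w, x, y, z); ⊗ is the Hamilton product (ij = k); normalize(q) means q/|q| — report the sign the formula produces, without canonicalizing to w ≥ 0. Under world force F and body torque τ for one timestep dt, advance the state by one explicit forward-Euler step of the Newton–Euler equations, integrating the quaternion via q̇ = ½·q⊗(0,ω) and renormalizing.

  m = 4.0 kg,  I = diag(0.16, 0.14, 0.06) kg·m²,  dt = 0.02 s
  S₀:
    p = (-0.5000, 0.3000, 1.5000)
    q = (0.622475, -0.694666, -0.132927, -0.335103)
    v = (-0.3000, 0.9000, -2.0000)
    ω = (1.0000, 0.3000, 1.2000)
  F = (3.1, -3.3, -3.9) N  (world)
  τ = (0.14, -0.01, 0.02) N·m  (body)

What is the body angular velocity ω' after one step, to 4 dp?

ω' = (1.0211, 0.2814, 1.2087)

α = I⁻¹(τ − ω×Iω) = (1.0550, -0.9286, 0.4333)
new body rate ω' = (1.0211, 0.2814, 1.2087)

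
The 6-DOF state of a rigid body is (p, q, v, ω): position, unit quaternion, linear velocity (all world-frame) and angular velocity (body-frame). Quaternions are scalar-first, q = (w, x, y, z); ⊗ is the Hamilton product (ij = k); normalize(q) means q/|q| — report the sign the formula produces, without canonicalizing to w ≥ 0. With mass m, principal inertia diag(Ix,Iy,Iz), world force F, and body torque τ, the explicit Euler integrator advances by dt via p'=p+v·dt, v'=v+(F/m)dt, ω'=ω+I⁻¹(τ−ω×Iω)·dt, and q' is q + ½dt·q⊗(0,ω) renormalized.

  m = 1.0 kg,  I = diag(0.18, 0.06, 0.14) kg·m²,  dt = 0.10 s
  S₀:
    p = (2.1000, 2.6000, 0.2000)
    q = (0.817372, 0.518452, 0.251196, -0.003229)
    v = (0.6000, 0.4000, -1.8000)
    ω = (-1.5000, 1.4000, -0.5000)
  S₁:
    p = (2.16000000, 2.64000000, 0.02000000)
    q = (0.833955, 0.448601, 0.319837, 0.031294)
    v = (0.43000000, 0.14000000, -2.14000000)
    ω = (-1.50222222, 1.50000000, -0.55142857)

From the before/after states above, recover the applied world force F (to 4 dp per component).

F = (-1.7000, -2.6000, -3.4000)

v₁ − v₀ = (-0.17000000, -0.26000000, -0.34000000)
applied force F = (-1.7000, -2.6000, -3.4000)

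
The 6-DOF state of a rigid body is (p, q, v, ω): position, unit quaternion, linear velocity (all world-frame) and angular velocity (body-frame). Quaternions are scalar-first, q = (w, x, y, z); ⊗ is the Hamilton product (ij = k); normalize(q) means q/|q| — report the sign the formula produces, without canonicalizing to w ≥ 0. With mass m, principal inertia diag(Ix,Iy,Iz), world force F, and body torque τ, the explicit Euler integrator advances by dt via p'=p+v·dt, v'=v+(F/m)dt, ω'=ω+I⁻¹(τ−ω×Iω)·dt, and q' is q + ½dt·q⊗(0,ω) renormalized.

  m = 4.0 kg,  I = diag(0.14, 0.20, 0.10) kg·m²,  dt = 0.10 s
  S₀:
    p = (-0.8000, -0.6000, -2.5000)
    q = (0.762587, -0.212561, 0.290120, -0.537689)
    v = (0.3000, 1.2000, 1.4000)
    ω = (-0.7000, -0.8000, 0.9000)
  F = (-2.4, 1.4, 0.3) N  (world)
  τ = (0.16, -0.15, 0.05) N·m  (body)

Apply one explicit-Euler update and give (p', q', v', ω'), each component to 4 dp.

p' = (-0.7700, -0.4800, -2.3600)
q' = (0.7890, -0.2471, 0.2873, -0.4835)
v' = (0.2400, 1.2350, 1.4075)
ω' = (-0.6371, -0.8624, 0.9164)

ω×(Iω) gyroscopic = (0.0720, -0.0252, 0.0336)
angular accel α = (0.6286, -0.6240, 0.1640)
ω + α·dt = (-0.6371, -0.8624, 0.9164)
2q̇ = q⊗(0,ω) = (0.5672234, -0.7028541, -0.0423824, 1.0594611)
q' = normalize(q + ½dt·q⊗(0,ω)) = (0.7890, -0.2471, 0.2873, -0.4835)
a = F/m = (-0.6000, 0.3500, 0.0750)
new position p' = (-0.7700, -0.4800, -2.3600)
v' = v + a·dt = (0.2400, 1.2350, 1.4075)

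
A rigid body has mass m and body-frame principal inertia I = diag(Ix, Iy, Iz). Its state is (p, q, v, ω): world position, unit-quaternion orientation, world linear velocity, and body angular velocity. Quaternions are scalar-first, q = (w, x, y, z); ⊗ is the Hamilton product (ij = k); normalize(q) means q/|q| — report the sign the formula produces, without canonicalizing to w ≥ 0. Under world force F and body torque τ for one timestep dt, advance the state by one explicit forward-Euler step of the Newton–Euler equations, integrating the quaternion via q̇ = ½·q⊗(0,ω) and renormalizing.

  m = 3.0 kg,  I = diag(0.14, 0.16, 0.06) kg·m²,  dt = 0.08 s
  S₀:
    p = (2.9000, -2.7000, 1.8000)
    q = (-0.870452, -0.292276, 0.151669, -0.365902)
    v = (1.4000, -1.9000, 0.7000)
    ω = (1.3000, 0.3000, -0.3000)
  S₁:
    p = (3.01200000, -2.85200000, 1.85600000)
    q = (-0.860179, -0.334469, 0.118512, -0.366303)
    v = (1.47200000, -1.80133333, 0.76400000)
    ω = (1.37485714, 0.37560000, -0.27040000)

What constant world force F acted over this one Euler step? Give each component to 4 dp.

F = (2.7000, 3.7000, 2.4000)

velocity change Δv = (0.07200000, 0.09866667, 0.06400000)
m·(v₁−v₀)/dt = (2.7000, 3.7000, 2.4000)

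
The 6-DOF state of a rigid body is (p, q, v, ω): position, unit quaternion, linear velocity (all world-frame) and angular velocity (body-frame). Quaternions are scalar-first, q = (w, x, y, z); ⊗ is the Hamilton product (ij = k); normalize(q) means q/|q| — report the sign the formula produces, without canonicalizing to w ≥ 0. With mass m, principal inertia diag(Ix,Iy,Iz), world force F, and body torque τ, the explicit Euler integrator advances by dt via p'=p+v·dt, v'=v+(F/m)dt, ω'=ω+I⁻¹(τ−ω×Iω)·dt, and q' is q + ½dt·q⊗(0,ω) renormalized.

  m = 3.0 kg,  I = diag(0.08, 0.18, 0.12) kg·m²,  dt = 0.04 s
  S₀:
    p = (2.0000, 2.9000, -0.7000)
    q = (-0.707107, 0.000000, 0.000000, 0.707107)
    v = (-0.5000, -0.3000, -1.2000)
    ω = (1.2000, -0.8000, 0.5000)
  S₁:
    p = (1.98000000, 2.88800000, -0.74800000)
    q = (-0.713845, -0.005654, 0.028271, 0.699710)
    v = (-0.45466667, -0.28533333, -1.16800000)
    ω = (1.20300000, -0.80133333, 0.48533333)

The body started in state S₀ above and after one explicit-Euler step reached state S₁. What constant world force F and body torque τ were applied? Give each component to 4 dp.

Δv = v₁−v₀ = (0.04533333, 0.01466667, 0.03200000)
applied force F = (3.4000, 1.1000, 2.4000)
Δω = ω₁−ω₀ = (0.00300000, -0.00133333, -0.01466667)
τ = I·(Δω/dt) + ω₀×(Iω₀) = (0.0300, -0.0300, -0.1400)

F = (3.4000, 1.1000, 2.4000)
τ = (0.0300, -0.0300, -0.1400)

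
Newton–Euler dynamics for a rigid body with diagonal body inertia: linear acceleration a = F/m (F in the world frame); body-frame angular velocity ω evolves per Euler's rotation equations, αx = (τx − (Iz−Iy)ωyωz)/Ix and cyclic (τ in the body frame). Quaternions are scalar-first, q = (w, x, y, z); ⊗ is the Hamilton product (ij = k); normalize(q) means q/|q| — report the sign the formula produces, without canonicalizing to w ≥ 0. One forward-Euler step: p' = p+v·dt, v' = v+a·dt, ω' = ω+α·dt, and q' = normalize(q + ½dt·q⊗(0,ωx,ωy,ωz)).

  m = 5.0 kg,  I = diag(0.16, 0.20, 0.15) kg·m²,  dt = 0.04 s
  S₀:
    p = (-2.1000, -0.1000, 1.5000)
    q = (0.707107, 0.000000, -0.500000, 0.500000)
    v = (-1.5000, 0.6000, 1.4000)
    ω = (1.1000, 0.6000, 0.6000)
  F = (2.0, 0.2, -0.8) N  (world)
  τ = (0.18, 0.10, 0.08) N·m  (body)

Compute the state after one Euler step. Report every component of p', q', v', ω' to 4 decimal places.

a = (0.4000, 0.0400, -0.1600)
p + v·dt = (-2.1600, -0.0760, 1.5560)
v' = v + a·dt = (-1.4840, 0.6016, 1.3936)
gyro term ω×Iω = (-0.0180, 0.0066, 0.0264)
(τ − ω×Iω)/I = (1.2375, 0.4670, 0.3573)
ω' = ω + α·dt = (1.1495, 0.6187, 0.6143)
Hamilton product q⊗(0,ω) = (0.0000000, 0.1778177, 0.9742642, 0.9742642)
q' = normalize(q + ½dt·q⊗(0,ω)) = (0.7068, 0.0036, -0.4803, 0.5193)

p' = (-2.1600, -0.0760, 1.5560)
q' = (0.7068, 0.0036, -0.4803, 0.5193)
v' = (-1.4840, 0.6016, 1.3936)
ω' = (1.1495, 0.6187, 0.6143)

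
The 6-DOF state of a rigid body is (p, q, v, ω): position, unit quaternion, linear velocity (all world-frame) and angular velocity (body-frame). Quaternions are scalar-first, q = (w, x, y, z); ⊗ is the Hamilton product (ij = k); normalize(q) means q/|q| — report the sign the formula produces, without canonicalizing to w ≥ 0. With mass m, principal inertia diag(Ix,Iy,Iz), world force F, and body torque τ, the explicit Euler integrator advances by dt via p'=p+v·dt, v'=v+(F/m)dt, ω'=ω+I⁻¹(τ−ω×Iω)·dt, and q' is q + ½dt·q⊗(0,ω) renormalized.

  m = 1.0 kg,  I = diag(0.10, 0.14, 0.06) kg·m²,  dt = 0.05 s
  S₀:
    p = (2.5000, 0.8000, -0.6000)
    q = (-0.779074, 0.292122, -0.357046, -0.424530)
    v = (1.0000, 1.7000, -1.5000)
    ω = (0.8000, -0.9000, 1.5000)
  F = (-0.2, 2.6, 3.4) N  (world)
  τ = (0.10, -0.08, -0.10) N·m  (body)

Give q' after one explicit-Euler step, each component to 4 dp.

Hamilton product q⊗(0,ω) = (0.0817560, -1.5409052, -0.0766404, -1.1458840)
q' = normalize(q + ½dt·q⊗(0,ω)) = (-0.7761, 0.2533, -0.3585, -0.4527)

q' = (-0.7761, 0.2533, -0.3585, -0.4527)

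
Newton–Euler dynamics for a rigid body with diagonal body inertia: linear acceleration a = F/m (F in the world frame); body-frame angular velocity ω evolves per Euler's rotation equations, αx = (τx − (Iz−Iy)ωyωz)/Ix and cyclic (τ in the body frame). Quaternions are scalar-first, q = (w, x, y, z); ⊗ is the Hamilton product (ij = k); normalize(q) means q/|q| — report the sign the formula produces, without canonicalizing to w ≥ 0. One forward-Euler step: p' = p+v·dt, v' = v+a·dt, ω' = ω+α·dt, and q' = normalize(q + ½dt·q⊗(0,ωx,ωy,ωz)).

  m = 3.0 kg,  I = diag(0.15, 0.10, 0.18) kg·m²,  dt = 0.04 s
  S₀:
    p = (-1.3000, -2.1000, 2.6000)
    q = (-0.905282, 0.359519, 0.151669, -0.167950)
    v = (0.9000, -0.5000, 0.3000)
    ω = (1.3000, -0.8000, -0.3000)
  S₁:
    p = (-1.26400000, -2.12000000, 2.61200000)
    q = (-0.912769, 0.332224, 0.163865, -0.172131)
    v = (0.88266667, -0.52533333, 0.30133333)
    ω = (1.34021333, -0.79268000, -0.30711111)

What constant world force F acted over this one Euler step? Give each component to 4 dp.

velocity change Δv = (-0.01733333, -0.02533333, 0.00133333)
F = m·Δv/dt = (-1.3000, -1.9000, 0.1000)

F = (-1.3000, -1.9000, 0.1000)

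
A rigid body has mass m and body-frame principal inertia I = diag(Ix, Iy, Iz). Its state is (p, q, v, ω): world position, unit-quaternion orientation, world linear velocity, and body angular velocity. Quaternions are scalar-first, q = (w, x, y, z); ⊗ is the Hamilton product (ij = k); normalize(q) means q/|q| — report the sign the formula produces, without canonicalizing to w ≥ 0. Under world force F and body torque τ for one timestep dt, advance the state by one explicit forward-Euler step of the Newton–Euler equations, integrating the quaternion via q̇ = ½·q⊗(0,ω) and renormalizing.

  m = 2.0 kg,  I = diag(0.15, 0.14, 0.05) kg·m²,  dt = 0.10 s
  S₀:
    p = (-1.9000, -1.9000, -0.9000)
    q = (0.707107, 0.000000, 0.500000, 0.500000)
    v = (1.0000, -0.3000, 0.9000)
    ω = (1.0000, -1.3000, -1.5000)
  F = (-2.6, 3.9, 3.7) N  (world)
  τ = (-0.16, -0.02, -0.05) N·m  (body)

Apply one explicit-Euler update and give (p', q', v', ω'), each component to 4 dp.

gyro term ω×Iω = (-0.1755, -0.1500, 0.0130)
α = I⁻¹(τ − ω×Iω) = (0.1033, 0.9286, -1.2600)
ω + α·dt = (1.0103, -1.2071, -1.6260)
q⊗(0,ω) = (1.4000000, 0.6071070, -0.4192391, -1.5606605)
q' = normalize(q + ½dt·q⊗(0,ω)) = (0.7724, 0.0302, 0.4761, 0.4194)
linear accel F/m = (-1.3000, 1.9500, 1.8500)
p' = p + v·dt = (-1.8000, -1.9300, -0.8100)
v + (F/m)dt = (0.8700, -0.1050, 1.0850)

p' = (-1.8000, -1.9300, -0.8100)
q' = (0.7724, 0.0302, 0.4761, 0.4194)
v' = (0.8700, -0.1050, 1.0850)
ω' = (1.0103, -1.2071, -1.6260)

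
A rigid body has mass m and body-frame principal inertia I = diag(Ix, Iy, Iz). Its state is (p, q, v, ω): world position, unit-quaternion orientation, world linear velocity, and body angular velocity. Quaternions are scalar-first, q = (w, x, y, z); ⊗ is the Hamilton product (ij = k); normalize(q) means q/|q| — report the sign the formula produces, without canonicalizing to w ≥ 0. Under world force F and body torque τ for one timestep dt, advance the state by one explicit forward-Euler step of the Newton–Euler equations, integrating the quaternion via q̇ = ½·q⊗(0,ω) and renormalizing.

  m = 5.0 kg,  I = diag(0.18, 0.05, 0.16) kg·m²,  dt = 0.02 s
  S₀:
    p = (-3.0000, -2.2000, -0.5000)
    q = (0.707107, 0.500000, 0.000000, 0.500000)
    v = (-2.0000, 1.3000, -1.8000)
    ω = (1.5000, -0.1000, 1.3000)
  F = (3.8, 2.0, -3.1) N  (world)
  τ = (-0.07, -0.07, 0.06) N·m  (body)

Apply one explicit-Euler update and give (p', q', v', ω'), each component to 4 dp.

ω×(Iω) gyroscopic = (-0.0143, 0.0390, 0.0195)
α = I⁻¹(τ − ω×Iω) = (-0.3094, -2.1800, 0.2531)
new body rate ω' = (1.4938, -0.1436, 1.3051)
Hamilton product q⊗(0,ω) = (-1.4000000, 1.1106605, 0.0292893, 0.8692391)
updated quaternion q' = (0.6930, 0.5110, 0.0003, 0.5086)
a = (0.7600, 0.4000, -0.6200)
p + v·dt = (-3.0400, -2.1740, -0.5360)
v + (F/m)dt = (-1.9848, 1.3080, -1.8124)

p' = (-3.0400, -2.1740, -0.5360)
q' = (0.6930, 0.5110, 0.0003, 0.5086)
v' = (-1.9848, 1.3080, -1.8124)
ω' = (1.4938, -0.1436, 1.3051)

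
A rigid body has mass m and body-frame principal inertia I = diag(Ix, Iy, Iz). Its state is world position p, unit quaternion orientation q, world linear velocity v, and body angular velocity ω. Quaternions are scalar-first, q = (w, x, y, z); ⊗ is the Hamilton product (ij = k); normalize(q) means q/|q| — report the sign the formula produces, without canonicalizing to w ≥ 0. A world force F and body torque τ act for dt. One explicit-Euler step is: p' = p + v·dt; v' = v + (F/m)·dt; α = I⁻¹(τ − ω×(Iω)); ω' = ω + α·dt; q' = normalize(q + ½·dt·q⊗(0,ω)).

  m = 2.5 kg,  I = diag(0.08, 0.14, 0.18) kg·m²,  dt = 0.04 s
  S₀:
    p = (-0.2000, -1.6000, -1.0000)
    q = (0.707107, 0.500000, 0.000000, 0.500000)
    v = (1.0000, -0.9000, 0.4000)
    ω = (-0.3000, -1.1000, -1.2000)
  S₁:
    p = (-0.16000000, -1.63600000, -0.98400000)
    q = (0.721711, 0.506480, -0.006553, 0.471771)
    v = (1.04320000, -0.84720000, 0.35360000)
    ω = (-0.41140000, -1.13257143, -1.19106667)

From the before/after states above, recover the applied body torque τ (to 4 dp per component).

τ = (-0.1700, -0.1500, 0.0600)

ω₁ − ω₀ = (-0.11140000, -0.03257143, 0.00893333)
τ = I·(Δω/dt) + ω₀×(Iω₀) = (-0.1700, -0.1500, 0.0600)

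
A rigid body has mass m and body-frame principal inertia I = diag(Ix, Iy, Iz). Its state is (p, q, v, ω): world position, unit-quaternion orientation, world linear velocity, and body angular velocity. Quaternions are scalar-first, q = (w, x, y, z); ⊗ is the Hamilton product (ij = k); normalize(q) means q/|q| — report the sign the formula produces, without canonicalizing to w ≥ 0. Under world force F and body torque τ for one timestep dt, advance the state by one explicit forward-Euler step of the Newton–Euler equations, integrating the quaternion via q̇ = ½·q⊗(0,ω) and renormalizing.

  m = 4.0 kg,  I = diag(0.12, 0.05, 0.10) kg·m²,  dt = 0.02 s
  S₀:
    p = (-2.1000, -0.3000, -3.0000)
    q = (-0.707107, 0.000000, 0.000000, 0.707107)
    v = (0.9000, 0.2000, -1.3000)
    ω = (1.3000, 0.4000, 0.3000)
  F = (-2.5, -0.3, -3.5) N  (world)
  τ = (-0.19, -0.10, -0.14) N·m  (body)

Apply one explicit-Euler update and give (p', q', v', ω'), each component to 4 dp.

p + v·dt = (-2.0820, -0.2960, -3.0260)
new velocity v' = (0.8875, 0.1985, -1.3175)
angular accel α = (-1.6333, -2.1560, -1.0360)
ω' = ω + α·dt = (1.2673, 0.3569, 0.2793)
2q̇ = q⊗(0,ω) = (-0.2121321, -1.2020819, 0.6363963, -0.2121321)
updated quaternion q' = (-0.7092, -0.0120, 0.0064, 0.7049)

p' = (-2.0820, -0.2960, -3.0260)
q' = (-0.7092, -0.0120, 0.0064, 0.7049)
v' = (0.8875, 0.1985, -1.3175)
ω' = (1.2673, 0.3569, 0.2793)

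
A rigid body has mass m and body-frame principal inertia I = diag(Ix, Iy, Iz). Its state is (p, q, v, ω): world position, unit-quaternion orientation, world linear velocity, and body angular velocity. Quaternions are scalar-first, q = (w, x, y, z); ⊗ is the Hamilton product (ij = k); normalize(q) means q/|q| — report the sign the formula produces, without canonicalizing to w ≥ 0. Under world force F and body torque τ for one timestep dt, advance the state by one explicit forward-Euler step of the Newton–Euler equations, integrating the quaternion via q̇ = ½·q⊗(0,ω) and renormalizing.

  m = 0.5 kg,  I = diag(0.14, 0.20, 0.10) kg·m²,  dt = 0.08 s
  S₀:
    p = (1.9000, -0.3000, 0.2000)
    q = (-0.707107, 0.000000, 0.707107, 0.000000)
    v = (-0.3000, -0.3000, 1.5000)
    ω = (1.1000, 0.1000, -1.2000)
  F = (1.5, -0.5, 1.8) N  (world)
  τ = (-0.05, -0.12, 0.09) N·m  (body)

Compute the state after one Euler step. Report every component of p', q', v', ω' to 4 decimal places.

α = I⁻¹(τ − ω×Iω) = (-0.4429, -0.3360, 0.8340)
ω + α·dt = (1.0646, 0.0731, -1.1333)
q⊗(0,ω) = (-0.0707107, -1.6263461, -0.0707107, 0.0707107)
q + ½dt·q⊗(0,ω), renormalized = (-0.7084, -0.0649, 0.7028, 0.0028)
p' = p + v·dt = (1.8760, -0.3240, 0.3200)
v + (F/m)dt = (-0.0600, -0.3800, 1.7880)

p' = (1.8760, -0.3240, 0.3200)
q' = (-0.7084, -0.0649, 0.7028, 0.0028)
v' = (-0.0600, -0.3800, 1.7880)
ω' = (1.0646, 0.0731, -1.1333)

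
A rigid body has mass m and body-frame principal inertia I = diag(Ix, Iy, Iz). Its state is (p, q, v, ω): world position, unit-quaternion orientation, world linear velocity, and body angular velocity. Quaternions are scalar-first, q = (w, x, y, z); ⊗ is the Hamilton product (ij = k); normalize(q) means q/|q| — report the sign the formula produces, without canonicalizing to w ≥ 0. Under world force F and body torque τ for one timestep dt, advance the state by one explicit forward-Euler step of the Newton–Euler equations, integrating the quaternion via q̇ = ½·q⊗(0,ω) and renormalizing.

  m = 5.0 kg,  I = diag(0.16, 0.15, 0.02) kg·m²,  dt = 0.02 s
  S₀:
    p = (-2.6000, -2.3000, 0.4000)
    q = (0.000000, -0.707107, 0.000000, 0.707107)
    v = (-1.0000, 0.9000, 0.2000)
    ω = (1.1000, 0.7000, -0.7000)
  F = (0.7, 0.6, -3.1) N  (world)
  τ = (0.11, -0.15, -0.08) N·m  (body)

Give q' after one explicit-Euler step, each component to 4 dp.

Hamilton product q⊗(0,ω) = (1.2727926, -0.4949749, 0.2828428, -0.4949749)
q' = normalize(q + ½dt·q⊗(0,ω)) = (0.0127, -0.7120, 0.0028, 0.7021)

q' = (0.0127, -0.7120, 0.0028, 0.7021)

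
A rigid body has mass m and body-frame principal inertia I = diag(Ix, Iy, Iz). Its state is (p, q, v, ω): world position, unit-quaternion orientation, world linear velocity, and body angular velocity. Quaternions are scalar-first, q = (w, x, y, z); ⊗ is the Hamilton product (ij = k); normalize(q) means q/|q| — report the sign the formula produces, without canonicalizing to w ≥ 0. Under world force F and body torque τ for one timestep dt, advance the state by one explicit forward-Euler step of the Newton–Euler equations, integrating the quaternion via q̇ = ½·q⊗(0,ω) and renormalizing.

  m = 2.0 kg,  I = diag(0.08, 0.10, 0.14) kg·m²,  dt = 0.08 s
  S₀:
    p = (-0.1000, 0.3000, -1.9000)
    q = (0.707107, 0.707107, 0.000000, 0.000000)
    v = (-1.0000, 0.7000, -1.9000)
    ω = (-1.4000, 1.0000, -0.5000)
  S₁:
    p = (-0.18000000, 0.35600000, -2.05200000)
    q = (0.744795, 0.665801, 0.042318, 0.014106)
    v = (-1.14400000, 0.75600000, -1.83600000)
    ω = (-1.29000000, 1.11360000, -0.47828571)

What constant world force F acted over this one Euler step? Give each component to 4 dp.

velocity change Δv = (-0.14400000, 0.05600000, 0.06400000)
m·(v₁−v₀)/dt = (-3.6000, 1.4000, 1.6000)

F = (-3.6000, 1.4000, 1.6000)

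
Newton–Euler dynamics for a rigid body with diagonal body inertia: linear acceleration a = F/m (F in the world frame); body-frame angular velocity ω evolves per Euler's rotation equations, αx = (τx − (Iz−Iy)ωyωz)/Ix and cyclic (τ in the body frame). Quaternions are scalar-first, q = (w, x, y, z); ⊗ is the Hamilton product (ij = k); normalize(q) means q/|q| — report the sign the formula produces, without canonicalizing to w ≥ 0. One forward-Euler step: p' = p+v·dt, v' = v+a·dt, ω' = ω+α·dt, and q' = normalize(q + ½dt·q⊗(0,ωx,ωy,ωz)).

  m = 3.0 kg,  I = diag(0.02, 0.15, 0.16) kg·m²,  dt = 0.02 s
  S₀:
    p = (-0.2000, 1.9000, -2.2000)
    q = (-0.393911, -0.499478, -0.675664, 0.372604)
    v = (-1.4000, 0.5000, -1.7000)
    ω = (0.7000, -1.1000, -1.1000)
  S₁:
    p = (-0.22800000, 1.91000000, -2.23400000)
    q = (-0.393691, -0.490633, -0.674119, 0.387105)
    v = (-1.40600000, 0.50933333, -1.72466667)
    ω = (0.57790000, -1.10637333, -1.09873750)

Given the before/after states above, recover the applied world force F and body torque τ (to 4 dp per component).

F = (-0.9000, 1.4000, -3.7000)
τ = (-0.1100, 0.0600, -0.0900)

Δv = v₁−v₀ = (-0.00600000, 0.00933333, -0.02466667)
applied force F = (-0.9000, 1.4000, -3.7000)
rate change Δω = (-0.12210000, -0.00637333, 0.00126250)
ω₀×(Iω₀) = (0.0121, 0.1078, -0.1001)
applied torque τ = (-0.1100, 0.0600, -0.0900)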